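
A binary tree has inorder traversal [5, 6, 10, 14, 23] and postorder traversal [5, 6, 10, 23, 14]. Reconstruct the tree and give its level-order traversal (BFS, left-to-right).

Inorder:   [5, 6, 10, 14, 23]
Postorder: [5, 6, 10, 23, 14]
Algorithm: postorder visits root last, so walk postorder right-to-left;
each value is the root of the current inorder slice — split it at that
value, recurse on the right subtree first, then the left.
Recursive splits:
  root=14; inorder splits into left=[5, 6, 10], right=[23]
  root=23; inorder splits into left=[], right=[]
  root=10; inorder splits into left=[5, 6], right=[]
  root=6; inorder splits into left=[5], right=[]
  root=5; inorder splits into left=[], right=[]
Reconstructed level-order: [14, 10, 23, 6, 5]


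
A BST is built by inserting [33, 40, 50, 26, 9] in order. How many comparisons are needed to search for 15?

Search path for 15: 33 -> 26 -> 9
Found: False
Comparisons: 3


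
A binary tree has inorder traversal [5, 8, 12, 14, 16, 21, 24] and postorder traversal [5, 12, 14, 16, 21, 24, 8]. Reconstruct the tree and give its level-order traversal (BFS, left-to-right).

Inorder:   [5, 8, 12, 14, 16, 21, 24]
Postorder: [5, 12, 14, 16, 21, 24, 8]
Algorithm: postorder visits root last, so walk postorder right-to-left;
each value is the root of the current inorder slice — split it at that
value, recurse on the right subtree first, then the left.
Recursive splits:
  root=8; inorder splits into left=[5], right=[12, 14, 16, 21, 24]
  root=24; inorder splits into left=[12, 14, 16, 21], right=[]
  root=21; inorder splits into left=[12, 14, 16], right=[]
  root=16; inorder splits into left=[12, 14], right=[]
  root=14; inorder splits into left=[12], right=[]
  root=12; inorder splits into left=[], right=[]
  root=5; inorder splits into left=[], right=[]
Reconstructed level-order: [8, 5, 24, 21, 16, 14, 12]


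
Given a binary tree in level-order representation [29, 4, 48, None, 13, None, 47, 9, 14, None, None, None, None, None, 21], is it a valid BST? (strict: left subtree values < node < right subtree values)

Level-order array: [29, 4, 48, None, 13, None, 47, 9, 14, None, None, None, None, None, 21]
Validate using subtree bounds (lo, hi): at each node, require lo < value < hi,
then recurse left with hi=value and right with lo=value.
Preorder trace (stopping at first violation):
  at node 29 with bounds (-inf, +inf): OK
  at node 4 with bounds (-inf, 29): OK
  at node 13 with bounds (4, 29): OK
  at node 9 with bounds (4, 13): OK
  at node 14 with bounds (13, 29): OK
  at node 21 with bounds (14, 29): OK
  at node 48 with bounds (29, +inf): OK
  at node 47 with bounds (48, +inf): VIOLATION
Node 47 violates its bound: not (48 < 47 < +inf).
Result: Not a valid BST


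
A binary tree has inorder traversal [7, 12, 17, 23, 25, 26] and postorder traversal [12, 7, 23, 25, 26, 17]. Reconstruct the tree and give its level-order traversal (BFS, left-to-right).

Inorder:   [7, 12, 17, 23, 25, 26]
Postorder: [12, 7, 23, 25, 26, 17]
Algorithm: postorder visits root last, so walk postorder right-to-left;
each value is the root of the current inorder slice — split it at that
value, recurse on the right subtree first, then the left.
Recursive splits:
  root=17; inorder splits into left=[7, 12], right=[23, 25, 26]
  root=26; inorder splits into left=[23, 25], right=[]
  root=25; inorder splits into left=[23], right=[]
  root=23; inorder splits into left=[], right=[]
  root=7; inorder splits into left=[], right=[12]
  root=12; inorder splits into left=[], right=[]
Reconstructed level-order: [17, 7, 26, 12, 25, 23]


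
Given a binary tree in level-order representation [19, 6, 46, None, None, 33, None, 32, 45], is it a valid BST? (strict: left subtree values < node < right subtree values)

Level-order array: [19, 6, 46, None, None, 33, None, 32, 45]
Validate using subtree bounds (lo, hi): at each node, require lo < value < hi,
then recurse left with hi=value and right with lo=value.
Preorder trace (stopping at first violation):
  at node 19 with bounds (-inf, +inf): OK
  at node 6 with bounds (-inf, 19): OK
  at node 46 with bounds (19, +inf): OK
  at node 33 with bounds (19, 46): OK
  at node 32 with bounds (19, 33): OK
  at node 45 with bounds (33, 46): OK
No violation found at any node.
Result: Valid BST


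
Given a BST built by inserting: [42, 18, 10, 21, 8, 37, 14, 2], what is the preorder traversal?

Tree insertion order: [42, 18, 10, 21, 8, 37, 14, 2]
Tree (level-order array): [42, 18, None, 10, 21, 8, 14, None, 37, 2]
Preorder traversal: [42, 18, 10, 8, 2, 14, 21, 37]


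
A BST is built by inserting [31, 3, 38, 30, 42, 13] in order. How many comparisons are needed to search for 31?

Search path for 31: 31
Found: True
Comparisons: 1


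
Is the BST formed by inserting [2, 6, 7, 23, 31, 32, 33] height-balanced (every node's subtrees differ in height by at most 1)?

Tree (level-order array): [2, None, 6, None, 7, None, 23, None, 31, None, 32, None, 33]
Definition: a tree is height-balanced if, at every node, |h(left) - h(right)| <= 1 (empty subtree has height -1).
Bottom-up per-node check:
  node 33: h_left=-1, h_right=-1, diff=0 [OK], height=0
  node 32: h_left=-1, h_right=0, diff=1 [OK], height=1
  node 31: h_left=-1, h_right=1, diff=2 [FAIL (|-1-1|=2 > 1)], height=2
  node 23: h_left=-1, h_right=2, diff=3 [FAIL (|-1-2|=3 > 1)], height=3
  node 7: h_left=-1, h_right=3, diff=4 [FAIL (|-1-3|=4 > 1)], height=4
  node 6: h_left=-1, h_right=4, diff=5 [FAIL (|-1-4|=5 > 1)], height=5
  node 2: h_left=-1, h_right=5, diff=6 [FAIL (|-1-5|=6 > 1)], height=6
Node 31 violates the condition: |-1 - 1| = 2 > 1.
Result: Not balanced


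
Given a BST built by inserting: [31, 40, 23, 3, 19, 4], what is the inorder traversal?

Tree insertion order: [31, 40, 23, 3, 19, 4]
Tree (level-order array): [31, 23, 40, 3, None, None, None, None, 19, 4]
Inorder traversal: [3, 4, 19, 23, 31, 40]


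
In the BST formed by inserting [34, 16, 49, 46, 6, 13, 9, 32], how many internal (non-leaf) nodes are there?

Tree built from: [34, 16, 49, 46, 6, 13, 9, 32]
Tree (level-order array): [34, 16, 49, 6, 32, 46, None, None, 13, None, None, None, None, 9]
Rule: An internal node has at least one child.
Per-node child counts:
  node 34: 2 child(ren)
  node 16: 2 child(ren)
  node 6: 1 child(ren)
  node 13: 1 child(ren)
  node 9: 0 child(ren)
  node 32: 0 child(ren)
  node 49: 1 child(ren)
  node 46: 0 child(ren)
Matching nodes: [34, 16, 6, 13, 49]
Count of internal (non-leaf) nodes: 5


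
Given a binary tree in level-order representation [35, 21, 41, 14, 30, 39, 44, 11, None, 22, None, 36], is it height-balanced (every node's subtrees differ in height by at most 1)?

Tree (level-order array): [35, 21, 41, 14, 30, 39, 44, 11, None, 22, None, 36]
Definition: a tree is height-balanced if, at every node, |h(left) - h(right)| <= 1 (empty subtree has height -1).
Bottom-up per-node check:
  node 11: h_left=-1, h_right=-1, diff=0 [OK], height=0
  node 14: h_left=0, h_right=-1, diff=1 [OK], height=1
  node 22: h_left=-1, h_right=-1, diff=0 [OK], height=0
  node 30: h_left=0, h_right=-1, diff=1 [OK], height=1
  node 21: h_left=1, h_right=1, diff=0 [OK], height=2
  node 36: h_left=-1, h_right=-1, diff=0 [OK], height=0
  node 39: h_left=0, h_right=-1, diff=1 [OK], height=1
  node 44: h_left=-1, h_right=-1, diff=0 [OK], height=0
  node 41: h_left=1, h_right=0, diff=1 [OK], height=2
  node 35: h_left=2, h_right=2, diff=0 [OK], height=3
All nodes satisfy the balance condition.
Result: Balanced


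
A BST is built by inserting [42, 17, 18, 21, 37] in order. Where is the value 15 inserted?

Starting tree (level order): [42, 17, None, None, 18, None, 21, None, 37]
Insertion path: 42 -> 17
Result: insert 15 as left child of 17
Final tree (level order): [42, 17, None, 15, 18, None, None, None, 21, None, 37]


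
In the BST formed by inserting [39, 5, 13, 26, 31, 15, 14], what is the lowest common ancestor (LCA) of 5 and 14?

Tree insertion order: [39, 5, 13, 26, 31, 15, 14]
Tree (level-order array): [39, 5, None, None, 13, None, 26, 15, 31, 14]
In a BST, the LCA of p=5, q=14 is the first node v on the
root-to-leaf path with p <= v <= q (go left if both < v, right if both > v).
Walk from root:
  at 39: both 5 and 14 < 39, go left
  at 5: 5 <= 5 <= 14, this is the LCA
LCA = 5


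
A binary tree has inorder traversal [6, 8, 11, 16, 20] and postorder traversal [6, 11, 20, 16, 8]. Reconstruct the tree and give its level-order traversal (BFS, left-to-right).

Inorder:   [6, 8, 11, 16, 20]
Postorder: [6, 11, 20, 16, 8]
Algorithm: postorder visits root last, so walk postorder right-to-left;
each value is the root of the current inorder slice — split it at that
value, recurse on the right subtree first, then the left.
Recursive splits:
  root=8; inorder splits into left=[6], right=[11, 16, 20]
  root=16; inorder splits into left=[11], right=[20]
  root=20; inorder splits into left=[], right=[]
  root=11; inorder splits into left=[], right=[]
  root=6; inorder splits into left=[], right=[]
Reconstructed level-order: [8, 6, 16, 11, 20]


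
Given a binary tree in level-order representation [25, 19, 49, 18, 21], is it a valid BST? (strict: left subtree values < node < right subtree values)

Level-order array: [25, 19, 49, 18, 21]
Validate using subtree bounds (lo, hi): at each node, require lo < value < hi,
then recurse left with hi=value and right with lo=value.
Preorder trace (stopping at first violation):
  at node 25 with bounds (-inf, +inf): OK
  at node 19 with bounds (-inf, 25): OK
  at node 18 with bounds (-inf, 19): OK
  at node 21 with bounds (19, 25): OK
  at node 49 with bounds (25, +inf): OK
No violation found at any node.
Result: Valid BST


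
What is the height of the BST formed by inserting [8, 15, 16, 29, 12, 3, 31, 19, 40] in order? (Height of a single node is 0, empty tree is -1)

Insertion order: [8, 15, 16, 29, 12, 3, 31, 19, 40]
Tree (level-order array): [8, 3, 15, None, None, 12, 16, None, None, None, 29, 19, 31, None, None, None, 40]
Compute height bottom-up (empty subtree = -1):
  height(3) = 1 + max(-1, -1) = 0
  height(12) = 1 + max(-1, -1) = 0
  height(19) = 1 + max(-1, -1) = 0
  height(40) = 1 + max(-1, -1) = 0
  height(31) = 1 + max(-1, 0) = 1
  height(29) = 1 + max(0, 1) = 2
  height(16) = 1 + max(-1, 2) = 3
  height(15) = 1 + max(0, 3) = 4
  height(8) = 1 + max(0, 4) = 5
Height = 5


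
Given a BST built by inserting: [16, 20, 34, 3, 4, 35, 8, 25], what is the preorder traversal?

Tree insertion order: [16, 20, 34, 3, 4, 35, 8, 25]
Tree (level-order array): [16, 3, 20, None, 4, None, 34, None, 8, 25, 35]
Preorder traversal: [16, 3, 4, 8, 20, 34, 25, 35]


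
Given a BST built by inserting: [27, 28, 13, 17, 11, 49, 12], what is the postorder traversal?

Tree insertion order: [27, 28, 13, 17, 11, 49, 12]
Tree (level-order array): [27, 13, 28, 11, 17, None, 49, None, 12]
Postorder traversal: [12, 11, 17, 13, 49, 28, 27]


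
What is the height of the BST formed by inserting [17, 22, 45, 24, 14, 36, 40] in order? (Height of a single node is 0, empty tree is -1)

Insertion order: [17, 22, 45, 24, 14, 36, 40]
Tree (level-order array): [17, 14, 22, None, None, None, 45, 24, None, None, 36, None, 40]
Compute height bottom-up (empty subtree = -1):
  height(14) = 1 + max(-1, -1) = 0
  height(40) = 1 + max(-1, -1) = 0
  height(36) = 1 + max(-1, 0) = 1
  height(24) = 1 + max(-1, 1) = 2
  height(45) = 1 + max(2, -1) = 3
  height(22) = 1 + max(-1, 3) = 4
  height(17) = 1 + max(0, 4) = 5
Height = 5


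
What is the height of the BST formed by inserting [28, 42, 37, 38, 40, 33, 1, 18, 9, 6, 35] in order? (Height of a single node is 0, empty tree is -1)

Insertion order: [28, 42, 37, 38, 40, 33, 1, 18, 9, 6, 35]
Tree (level-order array): [28, 1, 42, None, 18, 37, None, 9, None, 33, 38, 6, None, None, 35, None, 40]
Compute height bottom-up (empty subtree = -1):
  height(6) = 1 + max(-1, -1) = 0
  height(9) = 1 + max(0, -1) = 1
  height(18) = 1 + max(1, -1) = 2
  height(1) = 1 + max(-1, 2) = 3
  height(35) = 1 + max(-1, -1) = 0
  height(33) = 1 + max(-1, 0) = 1
  height(40) = 1 + max(-1, -1) = 0
  height(38) = 1 + max(-1, 0) = 1
  height(37) = 1 + max(1, 1) = 2
  height(42) = 1 + max(2, -1) = 3
  height(28) = 1 + max(3, 3) = 4
Height = 4


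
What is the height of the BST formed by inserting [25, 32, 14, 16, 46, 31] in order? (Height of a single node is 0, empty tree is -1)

Insertion order: [25, 32, 14, 16, 46, 31]
Tree (level-order array): [25, 14, 32, None, 16, 31, 46]
Compute height bottom-up (empty subtree = -1):
  height(16) = 1 + max(-1, -1) = 0
  height(14) = 1 + max(-1, 0) = 1
  height(31) = 1 + max(-1, -1) = 0
  height(46) = 1 + max(-1, -1) = 0
  height(32) = 1 + max(0, 0) = 1
  height(25) = 1 + max(1, 1) = 2
Height = 2


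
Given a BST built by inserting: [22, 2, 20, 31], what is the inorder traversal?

Tree insertion order: [22, 2, 20, 31]
Tree (level-order array): [22, 2, 31, None, 20]
Inorder traversal: [2, 20, 22, 31]


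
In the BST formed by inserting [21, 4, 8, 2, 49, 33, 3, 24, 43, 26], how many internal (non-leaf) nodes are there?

Tree built from: [21, 4, 8, 2, 49, 33, 3, 24, 43, 26]
Tree (level-order array): [21, 4, 49, 2, 8, 33, None, None, 3, None, None, 24, 43, None, None, None, 26]
Rule: An internal node has at least one child.
Per-node child counts:
  node 21: 2 child(ren)
  node 4: 2 child(ren)
  node 2: 1 child(ren)
  node 3: 0 child(ren)
  node 8: 0 child(ren)
  node 49: 1 child(ren)
  node 33: 2 child(ren)
  node 24: 1 child(ren)
  node 26: 0 child(ren)
  node 43: 0 child(ren)
Matching nodes: [21, 4, 2, 49, 33, 24]
Count of internal (non-leaf) nodes: 6


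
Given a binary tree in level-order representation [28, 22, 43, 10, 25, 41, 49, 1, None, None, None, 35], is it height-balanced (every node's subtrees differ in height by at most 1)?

Tree (level-order array): [28, 22, 43, 10, 25, 41, 49, 1, None, None, None, 35]
Definition: a tree is height-balanced if, at every node, |h(left) - h(right)| <= 1 (empty subtree has height -1).
Bottom-up per-node check:
  node 1: h_left=-1, h_right=-1, diff=0 [OK], height=0
  node 10: h_left=0, h_right=-1, diff=1 [OK], height=1
  node 25: h_left=-1, h_right=-1, diff=0 [OK], height=0
  node 22: h_left=1, h_right=0, diff=1 [OK], height=2
  node 35: h_left=-1, h_right=-1, diff=0 [OK], height=0
  node 41: h_left=0, h_right=-1, diff=1 [OK], height=1
  node 49: h_left=-1, h_right=-1, diff=0 [OK], height=0
  node 43: h_left=1, h_right=0, diff=1 [OK], height=2
  node 28: h_left=2, h_right=2, diff=0 [OK], height=3
All nodes satisfy the balance condition.
Result: Balanced


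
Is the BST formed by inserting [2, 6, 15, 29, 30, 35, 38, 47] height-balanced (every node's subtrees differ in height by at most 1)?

Tree (level-order array): [2, None, 6, None, 15, None, 29, None, 30, None, 35, None, 38, None, 47]
Definition: a tree is height-balanced if, at every node, |h(left) - h(right)| <= 1 (empty subtree has height -1).
Bottom-up per-node check:
  node 47: h_left=-1, h_right=-1, diff=0 [OK], height=0
  node 38: h_left=-1, h_right=0, diff=1 [OK], height=1
  node 35: h_left=-1, h_right=1, diff=2 [FAIL (|-1-1|=2 > 1)], height=2
  node 30: h_left=-1, h_right=2, diff=3 [FAIL (|-1-2|=3 > 1)], height=3
  node 29: h_left=-1, h_right=3, diff=4 [FAIL (|-1-3|=4 > 1)], height=4
  node 15: h_left=-1, h_right=4, diff=5 [FAIL (|-1-4|=5 > 1)], height=5
  node 6: h_left=-1, h_right=5, diff=6 [FAIL (|-1-5|=6 > 1)], height=6
  node 2: h_left=-1, h_right=6, diff=7 [FAIL (|-1-6|=7 > 1)], height=7
Node 35 violates the condition: |-1 - 1| = 2 > 1.
Result: Not balanced


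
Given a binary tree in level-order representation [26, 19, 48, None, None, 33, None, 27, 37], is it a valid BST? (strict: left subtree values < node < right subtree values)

Level-order array: [26, 19, 48, None, None, 33, None, 27, 37]
Validate using subtree bounds (lo, hi): at each node, require lo < value < hi,
then recurse left with hi=value and right with lo=value.
Preorder trace (stopping at first violation):
  at node 26 with bounds (-inf, +inf): OK
  at node 19 with bounds (-inf, 26): OK
  at node 48 with bounds (26, +inf): OK
  at node 33 with bounds (26, 48): OK
  at node 27 with bounds (26, 33): OK
  at node 37 with bounds (33, 48): OK
No violation found at any node.
Result: Valid BST


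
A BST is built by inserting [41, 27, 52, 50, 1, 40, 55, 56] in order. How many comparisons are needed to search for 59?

Search path for 59: 41 -> 52 -> 55 -> 56
Found: False
Comparisons: 4


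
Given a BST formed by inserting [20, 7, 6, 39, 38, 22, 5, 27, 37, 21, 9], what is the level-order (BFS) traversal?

Tree insertion order: [20, 7, 6, 39, 38, 22, 5, 27, 37, 21, 9]
Tree (level-order array): [20, 7, 39, 6, 9, 38, None, 5, None, None, None, 22, None, None, None, 21, 27, None, None, None, 37]
BFS from the root, enqueuing left then right child of each popped node:
  queue [20] -> pop 20, enqueue [7, 39], visited so far: [20]
  queue [7, 39] -> pop 7, enqueue [6, 9], visited so far: [20, 7]
  queue [39, 6, 9] -> pop 39, enqueue [38], visited so far: [20, 7, 39]
  queue [6, 9, 38] -> pop 6, enqueue [5], visited so far: [20, 7, 39, 6]
  queue [9, 38, 5] -> pop 9, enqueue [none], visited so far: [20, 7, 39, 6, 9]
  queue [38, 5] -> pop 38, enqueue [22], visited so far: [20, 7, 39, 6, 9, 38]
  queue [5, 22] -> pop 5, enqueue [none], visited so far: [20, 7, 39, 6, 9, 38, 5]
  queue [22] -> pop 22, enqueue [21, 27], visited so far: [20, 7, 39, 6, 9, 38, 5, 22]
  queue [21, 27] -> pop 21, enqueue [none], visited so far: [20, 7, 39, 6, 9, 38, 5, 22, 21]
  queue [27] -> pop 27, enqueue [37], visited so far: [20, 7, 39, 6, 9, 38, 5, 22, 21, 27]
  queue [37] -> pop 37, enqueue [none], visited so far: [20, 7, 39, 6, 9, 38, 5, 22, 21, 27, 37]
Result: [20, 7, 39, 6, 9, 38, 5, 22, 21, 27, 37]


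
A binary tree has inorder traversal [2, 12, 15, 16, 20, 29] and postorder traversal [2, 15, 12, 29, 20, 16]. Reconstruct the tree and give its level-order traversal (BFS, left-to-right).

Inorder:   [2, 12, 15, 16, 20, 29]
Postorder: [2, 15, 12, 29, 20, 16]
Algorithm: postorder visits root last, so walk postorder right-to-left;
each value is the root of the current inorder slice — split it at that
value, recurse on the right subtree first, then the left.
Recursive splits:
  root=16; inorder splits into left=[2, 12, 15], right=[20, 29]
  root=20; inorder splits into left=[], right=[29]
  root=29; inorder splits into left=[], right=[]
  root=12; inorder splits into left=[2], right=[15]
  root=15; inorder splits into left=[], right=[]
  root=2; inorder splits into left=[], right=[]
Reconstructed level-order: [16, 12, 20, 2, 15, 29]


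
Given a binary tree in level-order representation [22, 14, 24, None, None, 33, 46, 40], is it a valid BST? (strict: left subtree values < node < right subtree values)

Level-order array: [22, 14, 24, None, None, 33, 46, 40]
Validate using subtree bounds (lo, hi): at each node, require lo < value < hi,
then recurse left with hi=value and right with lo=value.
Preorder trace (stopping at first violation):
  at node 22 with bounds (-inf, +inf): OK
  at node 14 with bounds (-inf, 22): OK
  at node 24 with bounds (22, +inf): OK
  at node 33 with bounds (22, 24): VIOLATION
Node 33 violates its bound: not (22 < 33 < 24).
Result: Not a valid BST


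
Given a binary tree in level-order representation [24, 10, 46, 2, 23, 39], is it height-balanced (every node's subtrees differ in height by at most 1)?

Tree (level-order array): [24, 10, 46, 2, 23, 39]
Definition: a tree is height-balanced if, at every node, |h(left) - h(right)| <= 1 (empty subtree has height -1).
Bottom-up per-node check:
  node 2: h_left=-1, h_right=-1, diff=0 [OK], height=0
  node 23: h_left=-1, h_right=-1, diff=0 [OK], height=0
  node 10: h_left=0, h_right=0, diff=0 [OK], height=1
  node 39: h_left=-1, h_right=-1, diff=0 [OK], height=0
  node 46: h_left=0, h_right=-1, diff=1 [OK], height=1
  node 24: h_left=1, h_right=1, diff=0 [OK], height=2
All nodes satisfy the balance condition.
Result: Balanced


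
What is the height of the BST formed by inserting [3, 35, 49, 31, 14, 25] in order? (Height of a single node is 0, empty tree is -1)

Insertion order: [3, 35, 49, 31, 14, 25]
Tree (level-order array): [3, None, 35, 31, 49, 14, None, None, None, None, 25]
Compute height bottom-up (empty subtree = -1):
  height(25) = 1 + max(-1, -1) = 0
  height(14) = 1 + max(-1, 0) = 1
  height(31) = 1 + max(1, -1) = 2
  height(49) = 1 + max(-1, -1) = 0
  height(35) = 1 + max(2, 0) = 3
  height(3) = 1 + max(-1, 3) = 4
Height = 4


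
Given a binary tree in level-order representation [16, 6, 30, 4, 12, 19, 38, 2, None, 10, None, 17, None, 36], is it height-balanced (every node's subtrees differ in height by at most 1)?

Tree (level-order array): [16, 6, 30, 4, 12, 19, 38, 2, None, 10, None, 17, None, 36]
Definition: a tree is height-balanced if, at every node, |h(left) - h(right)| <= 1 (empty subtree has height -1).
Bottom-up per-node check:
  node 2: h_left=-1, h_right=-1, diff=0 [OK], height=0
  node 4: h_left=0, h_right=-1, diff=1 [OK], height=1
  node 10: h_left=-1, h_right=-1, diff=0 [OK], height=0
  node 12: h_left=0, h_right=-1, diff=1 [OK], height=1
  node 6: h_left=1, h_right=1, diff=0 [OK], height=2
  node 17: h_left=-1, h_right=-1, diff=0 [OK], height=0
  node 19: h_left=0, h_right=-1, diff=1 [OK], height=1
  node 36: h_left=-1, h_right=-1, diff=0 [OK], height=0
  node 38: h_left=0, h_right=-1, diff=1 [OK], height=1
  node 30: h_left=1, h_right=1, diff=0 [OK], height=2
  node 16: h_left=2, h_right=2, diff=0 [OK], height=3
All nodes satisfy the balance condition.
Result: Balanced


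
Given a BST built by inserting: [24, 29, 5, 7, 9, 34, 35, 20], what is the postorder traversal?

Tree insertion order: [24, 29, 5, 7, 9, 34, 35, 20]
Tree (level-order array): [24, 5, 29, None, 7, None, 34, None, 9, None, 35, None, 20]
Postorder traversal: [20, 9, 7, 5, 35, 34, 29, 24]


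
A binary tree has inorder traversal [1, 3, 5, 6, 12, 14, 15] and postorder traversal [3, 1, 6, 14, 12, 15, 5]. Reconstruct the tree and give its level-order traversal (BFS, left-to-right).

Inorder:   [1, 3, 5, 6, 12, 14, 15]
Postorder: [3, 1, 6, 14, 12, 15, 5]
Algorithm: postorder visits root last, so walk postorder right-to-left;
each value is the root of the current inorder slice — split it at that
value, recurse on the right subtree first, then the left.
Recursive splits:
  root=5; inorder splits into left=[1, 3], right=[6, 12, 14, 15]
  root=15; inorder splits into left=[6, 12, 14], right=[]
  root=12; inorder splits into left=[6], right=[14]
  root=14; inorder splits into left=[], right=[]
  root=6; inorder splits into left=[], right=[]
  root=1; inorder splits into left=[], right=[3]
  root=3; inorder splits into left=[], right=[]
Reconstructed level-order: [5, 1, 15, 3, 12, 6, 14]


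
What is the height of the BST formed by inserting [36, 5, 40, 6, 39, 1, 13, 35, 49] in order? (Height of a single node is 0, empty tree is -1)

Insertion order: [36, 5, 40, 6, 39, 1, 13, 35, 49]
Tree (level-order array): [36, 5, 40, 1, 6, 39, 49, None, None, None, 13, None, None, None, None, None, 35]
Compute height bottom-up (empty subtree = -1):
  height(1) = 1 + max(-1, -1) = 0
  height(35) = 1 + max(-1, -1) = 0
  height(13) = 1 + max(-1, 0) = 1
  height(6) = 1 + max(-1, 1) = 2
  height(5) = 1 + max(0, 2) = 3
  height(39) = 1 + max(-1, -1) = 0
  height(49) = 1 + max(-1, -1) = 0
  height(40) = 1 + max(0, 0) = 1
  height(36) = 1 + max(3, 1) = 4
Height = 4


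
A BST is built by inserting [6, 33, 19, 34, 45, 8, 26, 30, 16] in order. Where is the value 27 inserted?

Starting tree (level order): [6, None, 33, 19, 34, 8, 26, None, 45, None, 16, None, 30]
Insertion path: 6 -> 33 -> 19 -> 26 -> 30
Result: insert 27 as left child of 30
Final tree (level order): [6, None, 33, 19, 34, 8, 26, None, 45, None, 16, None, 30, None, None, None, None, 27]


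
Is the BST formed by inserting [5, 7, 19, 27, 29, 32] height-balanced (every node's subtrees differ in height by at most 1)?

Tree (level-order array): [5, None, 7, None, 19, None, 27, None, 29, None, 32]
Definition: a tree is height-balanced if, at every node, |h(left) - h(right)| <= 1 (empty subtree has height -1).
Bottom-up per-node check:
  node 32: h_left=-1, h_right=-1, diff=0 [OK], height=0
  node 29: h_left=-1, h_right=0, diff=1 [OK], height=1
  node 27: h_left=-1, h_right=1, diff=2 [FAIL (|-1-1|=2 > 1)], height=2
  node 19: h_left=-1, h_right=2, diff=3 [FAIL (|-1-2|=3 > 1)], height=3
  node 7: h_left=-1, h_right=3, diff=4 [FAIL (|-1-3|=4 > 1)], height=4
  node 5: h_left=-1, h_right=4, diff=5 [FAIL (|-1-4|=5 > 1)], height=5
Node 27 violates the condition: |-1 - 1| = 2 > 1.
Result: Not balanced


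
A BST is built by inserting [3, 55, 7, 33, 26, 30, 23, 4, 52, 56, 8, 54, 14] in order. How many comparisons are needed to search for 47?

Search path for 47: 3 -> 55 -> 7 -> 33 -> 52
Found: False
Comparisons: 5


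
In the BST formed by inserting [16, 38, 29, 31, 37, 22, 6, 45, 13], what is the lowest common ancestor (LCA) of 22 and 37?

Tree insertion order: [16, 38, 29, 31, 37, 22, 6, 45, 13]
Tree (level-order array): [16, 6, 38, None, 13, 29, 45, None, None, 22, 31, None, None, None, None, None, 37]
In a BST, the LCA of p=22, q=37 is the first node v on the
root-to-leaf path with p <= v <= q (go left if both < v, right if both > v).
Walk from root:
  at 16: both 22 and 37 > 16, go right
  at 38: both 22 and 37 < 38, go left
  at 29: 22 <= 29 <= 37, this is the LCA
LCA = 29


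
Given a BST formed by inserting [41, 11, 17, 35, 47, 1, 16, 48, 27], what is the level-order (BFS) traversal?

Tree insertion order: [41, 11, 17, 35, 47, 1, 16, 48, 27]
Tree (level-order array): [41, 11, 47, 1, 17, None, 48, None, None, 16, 35, None, None, None, None, 27]
BFS from the root, enqueuing left then right child of each popped node:
  queue [41] -> pop 41, enqueue [11, 47], visited so far: [41]
  queue [11, 47] -> pop 11, enqueue [1, 17], visited so far: [41, 11]
  queue [47, 1, 17] -> pop 47, enqueue [48], visited so far: [41, 11, 47]
  queue [1, 17, 48] -> pop 1, enqueue [none], visited so far: [41, 11, 47, 1]
  queue [17, 48] -> pop 17, enqueue [16, 35], visited so far: [41, 11, 47, 1, 17]
  queue [48, 16, 35] -> pop 48, enqueue [none], visited so far: [41, 11, 47, 1, 17, 48]
  queue [16, 35] -> pop 16, enqueue [none], visited so far: [41, 11, 47, 1, 17, 48, 16]
  queue [35] -> pop 35, enqueue [27], visited so far: [41, 11, 47, 1, 17, 48, 16, 35]
  queue [27] -> pop 27, enqueue [none], visited so far: [41, 11, 47, 1, 17, 48, 16, 35, 27]
Result: [41, 11, 47, 1, 17, 48, 16, 35, 27]


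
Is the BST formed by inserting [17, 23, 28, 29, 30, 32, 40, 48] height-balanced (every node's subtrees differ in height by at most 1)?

Tree (level-order array): [17, None, 23, None, 28, None, 29, None, 30, None, 32, None, 40, None, 48]
Definition: a tree is height-balanced if, at every node, |h(left) - h(right)| <= 1 (empty subtree has height -1).
Bottom-up per-node check:
  node 48: h_left=-1, h_right=-1, diff=0 [OK], height=0
  node 40: h_left=-1, h_right=0, diff=1 [OK], height=1
  node 32: h_left=-1, h_right=1, diff=2 [FAIL (|-1-1|=2 > 1)], height=2
  node 30: h_left=-1, h_right=2, diff=3 [FAIL (|-1-2|=3 > 1)], height=3
  node 29: h_left=-1, h_right=3, diff=4 [FAIL (|-1-3|=4 > 1)], height=4
  node 28: h_left=-1, h_right=4, diff=5 [FAIL (|-1-4|=5 > 1)], height=5
  node 23: h_left=-1, h_right=5, diff=6 [FAIL (|-1-5|=6 > 1)], height=6
  node 17: h_left=-1, h_right=6, diff=7 [FAIL (|-1-6|=7 > 1)], height=7
Node 32 violates the condition: |-1 - 1| = 2 > 1.
Result: Not balanced


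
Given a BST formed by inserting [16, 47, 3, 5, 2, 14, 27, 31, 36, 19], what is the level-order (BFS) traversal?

Tree insertion order: [16, 47, 3, 5, 2, 14, 27, 31, 36, 19]
Tree (level-order array): [16, 3, 47, 2, 5, 27, None, None, None, None, 14, 19, 31, None, None, None, None, None, 36]
BFS from the root, enqueuing left then right child of each popped node:
  queue [16] -> pop 16, enqueue [3, 47], visited so far: [16]
  queue [3, 47] -> pop 3, enqueue [2, 5], visited so far: [16, 3]
  queue [47, 2, 5] -> pop 47, enqueue [27], visited so far: [16, 3, 47]
  queue [2, 5, 27] -> pop 2, enqueue [none], visited so far: [16, 3, 47, 2]
  queue [5, 27] -> pop 5, enqueue [14], visited so far: [16, 3, 47, 2, 5]
  queue [27, 14] -> pop 27, enqueue [19, 31], visited so far: [16, 3, 47, 2, 5, 27]
  queue [14, 19, 31] -> pop 14, enqueue [none], visited so far: [16, 3, 47, 2, 5, 27, 14]
  queue [19, 31] -> pop 19, enqueue [none], visited so far: [16, 3, 47, 2, 5, 27, 14, 19]
  queue [31] -> pop 31, enqueue [36], visited so far: [16, 3, 47, 2, 5, 27, 14, 19, 31]
  queue [36] -> pop 36, enqueue [none], visited so far: [16, 3, 47, 2, 5, 27, 14, 19, 31, 36]
Result: [16, 3, 47, 2, 5, 27, 14, 19, 31, 36]


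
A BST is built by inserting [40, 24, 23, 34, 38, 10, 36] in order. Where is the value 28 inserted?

Starting tree (level order): [40, 24, None, 23, 34, 10, None, None, 38, None, None, 36]
Insertion path: 40 -> 24 -> 34
Result: insert 28 as left child of 34
Final tree (level order): [40, 24, None, 23, 34, 10, None, 28, 38, None, None, None, None, 36]


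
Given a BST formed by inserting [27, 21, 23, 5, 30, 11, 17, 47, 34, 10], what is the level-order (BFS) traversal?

Tree insertion order: [27, 21, 23, 5, 30, 11, 17, 47, 34, 10]
Tree (level-order array): [27, 21, 30, 5, 23, None, 47, None, 11, None, None, 34, None, 10, 17]
BFS from the root, enqueuing left then right child of each popped node:
  queue [27] -> pop 27, enqueue [21, 30], visited so far: [27]
  queue [21, 30] -> pop 21, enqueue [5, 23], visited so far: [27, 21]
  queue [30, 5, 23] -> pop 30, enqueue [47], visited so far: [27, 21, 30]
  queue [5, 23, 47] -> pop 5, enqueue [11], visited so far: [27, 21, 30, 5]
  queue [23, 47, 11] -> pop 23, enqueue [none], visited so far: [27, 21, 30, 5, 23]
  queue [47, 11] -> pop 47, enqueue [34], visited so far: [27, 21, 30, 5, 23, 47]
  queue [11, 34] -> pop 11, enqueue [10, 17], visited so far: [27, 21, 30, 5, 23, 47, 11]
  queue [34, 10, 17] -> pop 34, enqueue [none], visited so far: [27, 21, 30, 5, 23, 47, 11, 34]
  queue [10, 17] -> pop 10, enqueue [none], visited so far: [27, 21, 30, 5, 23, 47, 11, 34, 10]
  queue [17] -> pop 17, enqueue [none], visited so far: [27, 21, 30, 5, 23, 47, 11, 34, 10, 17]
Result: [27, 21, 30, 5, 23, 47, 11, 34, 10, 17]


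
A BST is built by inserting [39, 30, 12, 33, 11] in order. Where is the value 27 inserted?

Starting tree (level order): [39, 30, None, 12, 33, 11]
Insertion path: 39 -> 30 -> 12
Result: insert 27 as right child of 12
Final tree (level order): [39, 30, None, 12, 33, 11, 27]


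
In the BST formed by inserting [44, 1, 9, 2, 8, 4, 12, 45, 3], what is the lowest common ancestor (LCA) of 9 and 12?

Tree insertion order: [44, 1, 9, 2, 8, 4, 12, 45, 3]
Tree (level-order array): [44, 1, 45, None, 9, None, None, 2, 12, None, 8, None, None, 4, None, 3]
In a BST, the LCA of p=9, q=12 is the first node v on the
root-to-leaf path with p <= v <= q (go left if both < v, right if both > v).
Walk from root:
  at 44: both 9 and 12 < 44, go left
  at 1: both 9 and 12 > 1, go right
  at 9: 9 <= 9 <= 12, this is the LCA
LCA = 9


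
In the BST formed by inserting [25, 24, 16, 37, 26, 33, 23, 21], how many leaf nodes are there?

Tree built from: [25, 24, 16, 37, 26, 33, 23, 21]
Tree (level-order array): [25, 24, 37, 16, None, 26, None, None, 23, None, 33, 21]
Rule: A leaf has 0 children.
Per-node child counts:
  node 25: 2 child(ren)
  node 24: 1 child(ren)
  node 16: 1 child(ren)
  node 23: 1 child(ren)
  node 21: 0 child(ren)
  node 37: 1 child(ren)
  node 26: 1 child(ren)
  node 33: 0 child(ren)
Matching nodes: [21, 33]
Count of leaf nodes: 2


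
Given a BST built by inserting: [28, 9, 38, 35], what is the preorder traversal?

Tree insertion order: [28, 9, 38, 35]
Tree (level-order array): [28, 9, 38, None, None, 35]
Preorder traversal: [28, 9, 38, 35]


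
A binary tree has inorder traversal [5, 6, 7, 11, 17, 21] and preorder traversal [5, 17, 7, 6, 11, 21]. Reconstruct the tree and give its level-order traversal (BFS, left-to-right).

Inorder:  [5, 6, 7, 11, 17, 21]
Preorder: [5, 17, 7, 6, 11, 21]
Algorithm: preorder visits root first, so consume preorder in order;
for each root, split the current inorder slice at that value into
left-subtree inorder and right-subtree inorder, then recurse.
Recursive splits:
  root=5; inorder splits into left=[], right=[6, 7, 11, 17, 21]
  root=17; inorder splits into left=[6, 7, 11], right=[21]
  root=7; inorder splits into left=[6], right=[11]
  root=6; inorder splits into left=[], right=[]
  root=11; inorder splits into left=[], right=[]
  root=21; inorder splits into left=[], right=[]
Reconstructed level-order: [5, 17, 7, 21, 6, 11]


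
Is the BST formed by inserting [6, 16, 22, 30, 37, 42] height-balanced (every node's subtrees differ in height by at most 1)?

Tree (level-order array): [6, None, 16, None, 22, None, 30, None, 37, None, 42]
Definition: a tree is height-balanced if, at every node, |h(left) - h(right)| <= 1 (empty subtree has height -1).
Bottom-up per-node check:
  node 42: h_left=-1, h_right=-1, diff=0 [OK], height=0
  node 37: h_left=-1, h_right=0, diff=1 [OK], height=1
  node 30: h_left=-1, h_right=1, diff=2 [FAIL (|-1-1|=2 > 1)], height=2
  node 22: h_left=-1, h_right=2, diff=3 [FAIL (|-1-2|=3 > 1)], height=3
  node 16: h_left=-1, h_right=3, diff=4 [FAIL (|-1-3|=4 > 1)], height=4
  node 6: h_left=-1, h_right=4, diff=5 [FAIL (|-1-4|=5 > 1)], height=5
Node 30 violates the condition: |-1 - 1| = 2 > 1.
Result: Not balanced


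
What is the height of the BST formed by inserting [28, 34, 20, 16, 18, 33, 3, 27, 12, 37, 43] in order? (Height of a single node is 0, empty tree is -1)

Insertion order: [28, 34, 20, 16, 18, 33, 3, 27, 12, 37, 43]
Tree (level-order array): [28, 20, 34, 16, 27, 33, 37, 3, 18, None, None, None, None, None, 43, None, 12]
Compute height bottom-up (empty subtree = -1):
  height(12) = 1 + max(-1, -1) = 0
  height(3) = 1 + max(-1, 0) = 1
  height(18) = 1 + max(-1, -1) = 0
  height(16) = 1 + max(1, 0) = 2
  height(27) = 1 + max(-1, -1) = 0
  height(20) = 1 + max(2, 0) = 3
  height(33) = 1 + max(-1, -1) = 0
  height(43) = 1 + max(-1, -1) = 0
  height(37) = 1 + max(-1, 0) = 1
  height(34) = 1 + max(0, 1) = 2
  height(28) = 1 + max(3, 2) = 4
Height = 4


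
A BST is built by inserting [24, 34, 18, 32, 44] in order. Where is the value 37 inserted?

Starting tree (level order): [24, 18, 34, None, None, 32, 44]
Insertion path: 24 -> 34 -> 44
Result: insert 37 as left child of 44
Final tree (level order): [24, 18, 34, None, None, 32, 44, None, None, 37]


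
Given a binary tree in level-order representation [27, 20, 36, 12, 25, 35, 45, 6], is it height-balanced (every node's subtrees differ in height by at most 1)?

Tree (level-order array): [27, 20, 36, 12, 25, 35, 45, 6]
Definition: a tree is height-balanced if, at every node, |h(left) - h(right)| <= 1 (empty subtree has height -1).
Bottom-up per-node check:
  node 6: h_left=-1, h_right=-1, diff=0 [OK], height=0
  node 12: h_left=0, h_right=-1, diff=1 [OK], height=1
  node 25: h_left=-1, h_right=-1, diff=0 [OK], height=0
  node 20: h_left=1, h_right=0, diff=1 [OK], height=2
  node 35: h_left=-1, h_right=-1, diff=0 [OK], height=0
  node 45: h_left=-1, h_right=-1, diff=0 [OK], height=0
  node 36: h_left=0, h_right=0, diff=0 [OK], height=1
  node 27: h_left=2, h_right=1, diff=1 [OK], height=3
All nodes satisfy the balance condition.
Result: Balanced


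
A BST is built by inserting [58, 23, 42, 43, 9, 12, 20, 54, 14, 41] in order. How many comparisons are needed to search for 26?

Search path for 26: 58 -> 23 -> 42 -> 41
Found: False
Comparisons: 4


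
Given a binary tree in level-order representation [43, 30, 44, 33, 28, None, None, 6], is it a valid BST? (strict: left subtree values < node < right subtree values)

Level-order array: [43, 30, 44, 33, 28, None, None, 6]
Validate using subtree bounds (lo, hi): at each node, require lo < value < hi,
then recurse left with hi=value and right with lo=value.
Preorder trace (stopping at first violation):
  at node 43 with bounds (-inf, +inf): OK
  at node 30 with bounds (-inf, 43): OK
  at node 33 with bounds (-inf, 30): VIOLATION
Node 33 violates its bound: not (-inf < 33 < 30).
Result: Not a valid BST


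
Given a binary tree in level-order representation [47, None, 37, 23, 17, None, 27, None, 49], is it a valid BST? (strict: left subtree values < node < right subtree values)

Level-order array: [47, None, 37, 23, 17, None, 27, None, 49]
Validate using subtree bounds (lo, hi): at each node, require lo < value < hi,
then recurse left with hi=value and right with lo=value.
Preorder trace (stopping at first violation):
  at node 47 with bounds (-inf, +inf): OK
  at node 37 with bounds (47, +inf): VIOLATION
Node 37 violates its bound: not (47 < 37 < +inf).
Result: Not a valid BST


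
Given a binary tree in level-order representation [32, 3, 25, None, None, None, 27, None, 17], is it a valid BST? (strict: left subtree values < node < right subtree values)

Level-order array: [32, 3, 25, None, None, None, 27, None, 17]
Validate using subtree bounds (lo, hi): at each node, require lo < value < hi,
then recurse left with hi=value and right with lo=value.
Preorder trace (stopping at first violation):
  at node 32 with bounds (-inf, +inf): OK
  at node 3 with bounds (-inf, 32): OK
  at node 25 with bounds (32, +inf): VIOLATION
Node 25 violates its bound: not (32 < 25 < +inf).
Result: Not a valid BST


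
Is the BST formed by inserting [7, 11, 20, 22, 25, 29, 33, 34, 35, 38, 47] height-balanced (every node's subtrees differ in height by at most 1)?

Tree (level-order array): [7, None, 11, None, 20, None, 22, None, 25, None, 29, None, 33, None, 34, None, 35, None, 38, None, 47]
Definition: a tree is height-balanced if, at every node, |h(left) - h(right)| <= 1 (empty subtree has height -1).
Bottom-up per-node check:
  node 47: h_left=-1, h_right=-1, diff=0 [OK], height=0
  node 38: h_left=-1, h_right=0, diff=1 [OK], height=1
  node 35: h_left=-1, h_right=1, diff=2 [FAIL (|-1-1|=2 > 1)], height=2
  node 34: h_left=-1, h_right=2, diff=3 [FAIL (|-1-2|=3 > 1)], height=3
  node 33: h_left=-1, h_right=3, diff=4 [FAIL (|-1-3|=4 > 1)], height=4
  node 29: h_left=-1, h_right=4, diff=5 [FAIL (|-1-4|=5 > 1)], height=5
  node 25: h_left=-1, h_right=5, diff=6 [FAIL (|-1-5|=6 > 1)], height=6
  node 22: h_left=-1, h_right=6, diff=7 [FAIL (|-1-6|=7 > 1)], height=7
  node 20: h_left=-1, h_right=7, diff=8 [FAIL (|-1-7|=8 > 1)], height=8
  node 11: h_left=-1, h_right=8, diff=9 [FAIL (|-1-8|=9 > 1)], height=9
  node 7: h_left=-1, h_right=9, diff=10 [FAIL (|-1-9|=10 > 1)], height=10
Node 35 violates the condition: |-1 - 1| = 2 > 1.
Result: Not balanced


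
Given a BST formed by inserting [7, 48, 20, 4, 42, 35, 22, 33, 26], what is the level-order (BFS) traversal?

Tree insertion order: [7, 48, 20, 4, 42, 35, 22, 33, 26]
Tree (level-order array): [7, 4, 48, None, None, 20, None, None, 42, 35, None, 22, None, None, 33, 26]
BFS from the root, enqueuing left then right child of each popped node:
  queue [7] -> pop 7, enqueue [4, 48], visited so far: [7]
  queue [4, 48] -> pop 4, enqueue [none], visited so far: [7, 4]
  queue [48] -> pop 48, enqueue [20], visited so far: [7, 4, 48]
  queue [20] -> pop 20, enqueue [42], visited so far: [7, 4, 48, 20]
  queue [42] -> pop 42, enqueue [35], visited so far: [7, 4, 48, 20, 42]
  queue [35] -> pop 35, enqueue [22], visited so far: [7, 4, 48, 20, 42, 35]
  queue [22] -> pop 22, enqueue [33], visited so far: [7, 4, 48, 20, 42, 35, 22]
  queue [33] -> pop 33, enqueue [26], visited so far: [7, 4, 48, 20, 42, 35, 22, 33]
  queue [26] -> pop 26, enqueue [none], visited so far: [7, 4, 48, 20, 42, 35, 22, 33, 26]
Result: [7, 4, 48, 20, 42, 35, 22, 33, 26]


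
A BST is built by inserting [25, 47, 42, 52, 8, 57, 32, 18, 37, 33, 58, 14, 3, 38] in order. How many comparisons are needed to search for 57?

Search path for 57: 25 -> 47 -> 52 -> 57
Found: True
Comparisons: 4


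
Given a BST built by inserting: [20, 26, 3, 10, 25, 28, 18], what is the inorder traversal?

Tree insertion order: [20, 26, 3, 10, 25, 28, 18]
Tree (level-order array): [20, 3, 26, None, 10, 25, 28, None, 18]
Inorder traversal: [3, 10, 18, 20, 25, 26, 28]
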